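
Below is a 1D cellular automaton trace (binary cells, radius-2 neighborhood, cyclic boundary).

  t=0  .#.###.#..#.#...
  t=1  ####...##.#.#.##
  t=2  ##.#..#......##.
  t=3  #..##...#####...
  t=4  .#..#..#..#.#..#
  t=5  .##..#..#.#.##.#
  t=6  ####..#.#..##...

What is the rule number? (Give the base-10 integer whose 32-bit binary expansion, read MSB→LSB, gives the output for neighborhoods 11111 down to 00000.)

2463177263

  [31] ##### => #  t=1,i=0
  [30] ####. => .  t=1,i=2
  [29] ###.# => .  t=0,i=5
  [28] ###.. => #  t=1,i=3
  [27] ##.## => .  t=2,i=15
  [26] ##.#. => .  t=0,i=6
  [25] ##..# => #  t=5,i=3
  [24] ##... => .  t=1,i=4
  [23] #.### => #  t=0,i=3
  [22] #.##. => #  t=2,i=0
  [21] #.#.# => .  t=1,i=10
  [20] #.#.. => #  t=0,i=7
  [19] #..## => .  t=3,i=2
  [18] #..#. => .  t=0,i=9
  [17] #...# => .  t=1,i=5
  [16] #.... => #  t=0,i=14
  [15] .#### => .  t=1,i=15
  [14] .###. => .  t=0,i=4
  [13] .##.# => .  t=1,i=8
  [12] .##.. => #  t=3,i=4
  [11] .#.## => #  t=0,i=2
  [10] .#.#. => .  t=0,i=11
  [9] .#..# => #  t=0,i=8
  [8] .#... => .  t=0,i=13
  [7] ..### => .  t=3,i=8
  [6] ..##. => .  t=1,i=7
  [5] ..#.# => #  t=0,i=1
  [4] ..#.. => .  t=2,i=6
  [3] ...## => #  t=1,i=6
  [2] ...#. => #  t=0,i=0
  [1] ....# => #  t=0,i=15
  [0] ..... => #  t=2,i=9
  bits 10010010110100010001101000101111 = 2463177263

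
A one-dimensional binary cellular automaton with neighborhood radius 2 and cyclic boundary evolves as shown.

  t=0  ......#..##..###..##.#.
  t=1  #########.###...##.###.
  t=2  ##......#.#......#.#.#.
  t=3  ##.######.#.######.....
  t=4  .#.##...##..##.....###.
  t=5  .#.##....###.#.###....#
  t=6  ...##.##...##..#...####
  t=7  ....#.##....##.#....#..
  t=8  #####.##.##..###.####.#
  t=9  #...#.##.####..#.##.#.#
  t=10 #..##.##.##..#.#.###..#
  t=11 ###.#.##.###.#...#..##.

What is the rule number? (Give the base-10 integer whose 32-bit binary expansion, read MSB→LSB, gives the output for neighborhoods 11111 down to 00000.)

  [31] ##### => .  t=1,i=2
  [30] ####. => .  t=1,i=7
  [29] ###.# => #  t=1,i=8
  [28] ###.. => .  t=0,i=15
  [27] ##.## => .  t=1,i=9
  [26] ##.#. => #  t=0,i=20
  [25] ##..# => #  t=0,i=11
  [24] ##... => .  t=1,i=13
  [23] #.### => #  t=1,i=0
  [22] #.##. => #  t=2,i=0
  [21] #.#.# => .  t=2,i=19
  [20] #.#.. => #  t=0,i=21
  [19] #..## => #  t=0,i=8
  [18] #..#. => .  t=4,i=0
  [17] #...# => .  t=1,i=14
  [16] #.... => #  t=0,i=0
  [15] .#### => #  t=1,i=1
  [14] .###. => .  t=0,i=14
  [13] .##.# => #  t=0,i=19
  [12] .##.. => #  t=0,i=10
  [11] .#.## => .  t=2,i=22
  [10] .#.#. => .  t=2,i=9
  [9] .#..# => #  t=0,i=7
  [8] .#... => .  t=0,i=22
  [7] ..### => .  t=0,i=13
  [6] ..##. => .  t=0,i=9
  [5] ..#.# => #  t=2,i=8
  [4] ..#.. => #  t=0,i=6
  [3] ...## => .  t=1,i=15
  [2] ...#. => #  t=0,i=5
  [1] ....# => #  t=0,i=4
  [0] ..... => #  t=0,i=1
  bits 00100110110110011011001000110111 = 651801143

651801143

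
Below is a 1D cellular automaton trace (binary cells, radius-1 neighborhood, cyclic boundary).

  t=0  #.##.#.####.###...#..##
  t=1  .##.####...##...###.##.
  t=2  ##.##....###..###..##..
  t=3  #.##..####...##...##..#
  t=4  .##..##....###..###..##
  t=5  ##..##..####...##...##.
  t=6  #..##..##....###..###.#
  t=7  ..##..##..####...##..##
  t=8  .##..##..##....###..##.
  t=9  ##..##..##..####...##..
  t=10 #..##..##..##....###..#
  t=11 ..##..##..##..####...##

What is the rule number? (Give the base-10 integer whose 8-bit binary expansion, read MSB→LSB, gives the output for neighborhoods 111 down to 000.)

47

  ### -> .   bit 7 = 0  t=0,i=8
  ##. -> .   bit 6 = 0  t=0,i=0
  #.# -> #   bit 5 = 1  t=0,i=1
  #.. -> .   bit 4 = 0  t=0,i=15
  .## -> #   bit 3 = 1  t=0,i=2
  .#. -> #   bit 2 = 1  t=0,i=5
  ..# -> #   bit 1 = 1  t=0,i=17
  ... -> #   bit 0 = 1  t=0,i=16
  bits 00101111 = 47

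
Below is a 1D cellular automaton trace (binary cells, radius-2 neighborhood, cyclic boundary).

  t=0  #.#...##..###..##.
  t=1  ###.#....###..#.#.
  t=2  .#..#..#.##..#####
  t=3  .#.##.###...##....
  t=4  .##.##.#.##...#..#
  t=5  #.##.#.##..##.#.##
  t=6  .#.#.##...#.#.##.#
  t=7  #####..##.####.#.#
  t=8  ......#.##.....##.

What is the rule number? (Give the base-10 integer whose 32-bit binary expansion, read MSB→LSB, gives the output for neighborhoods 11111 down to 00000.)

155086002

  nb #####: next=.  (t=2,i=15, bit31=0)
  nb ####.: next=.  (t=2,i=16, bit30=0)
  nb ###.#: next=.  (t=1,i=2, bit29=0)
  nb ###..: next=.  (t=0,i=12, bit28=0)
  nb ##.##: next=#  (t=3,i=5, bit27=1)
  nb ##.#.: next=.  (t=0,i=17, bit26=0)
  nb ##..#: next=.  (t=0,i=8, bit25=0)
  nb ##...: next=#  (t=3,i=9, bit24=1)
  nb #.###: next=.  (t=1,i=0, bit23=0)
  nb #.##.: next=.  (t=2,i=9, bit22=0)
  nb #.#.#: next=#  (t=0,i=0, bit21=1)
  nb #.#..: next=#  (t=0,i=2, bit20=1)
  nb #..##: next=#  (t=0,i=9, bit19=1)
  nb #..#.: next=#  (t=1,i=13, bit18=1)
  nb #...#: next=#  (t=0,i=4, bit17=1)
  nb #....: next=.  (t=1,i=6, bit16=0)
  nb .####: next=.  (t=2,i=14, bit15=0)
  nb .###.: next=#  (t=0,i=11, bit14=1)
  nb .##.#: next=#  (t=0,i=16, bit13=1)
  nb .##..: next=.  (t=0,i=7, bit12=0)
  nb .#.##: next=#  (t=1,i=17, bit11=1)
  nb .#.#.: next=#  (t=0,i=1, bit10=1)
  nb .#..#: next=.  (t=2,i=2, bit9=0)
  nb .#...: next=.  (t=0,i=3, bit8=0)
  nb ..###: next=#  (t=0,i=10, bit7=1)
  nb ..##.: next=.  (t=0,i=6, bit6=0)
  nb ..#.#: next=#  (t=1,i=14, bit5=1)
  nb ..#..: next=#  (t=2,i=4, bit4=1)
  nb ...##: next=.  (t=0,i=5, bit3=0)
  nb ...#.: next=.  (t=3,i=0, bit2=0)
  nb ....#: next=#  (t=1,i=7, bit1=1)
  nb .....: next=.  (t=3,i=16, bit0=0)
  bits 00001001001111100110110010110010 = 155086002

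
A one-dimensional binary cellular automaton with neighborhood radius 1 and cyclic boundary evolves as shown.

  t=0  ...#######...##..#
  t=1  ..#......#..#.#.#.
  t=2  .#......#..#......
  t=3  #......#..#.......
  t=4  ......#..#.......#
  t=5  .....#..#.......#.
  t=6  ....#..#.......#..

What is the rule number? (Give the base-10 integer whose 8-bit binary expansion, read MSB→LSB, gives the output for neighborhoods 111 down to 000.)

66

  [7] ### => .  t=0,i=4
  [6] ##. => #  t=0,i=9
  [5] #.# => .  t=1,i=13
  [4] #.. => .  t=0,i=0
  [3] .## => .  t=0,i=3
  [2] .#. => .  t=0,i=17
  [1] ..# => #  t=0,i=2
  [0] ... => .  t=0,i=1
  bits 01000010 = 66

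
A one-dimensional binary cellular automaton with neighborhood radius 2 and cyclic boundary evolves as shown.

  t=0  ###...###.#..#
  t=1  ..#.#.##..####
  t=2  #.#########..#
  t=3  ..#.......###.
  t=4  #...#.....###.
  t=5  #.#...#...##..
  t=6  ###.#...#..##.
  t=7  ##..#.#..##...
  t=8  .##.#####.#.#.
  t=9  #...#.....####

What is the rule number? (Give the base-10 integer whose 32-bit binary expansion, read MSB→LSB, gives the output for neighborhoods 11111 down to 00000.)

318463648

  [31] ##### => .  t=2,i=4
  [30] ####. => .  t=0,i=1
  [29] ###.# => .  t=0,i=8
  [28] ###.. => #  t=0,i=2
  [27] ##.## => .  t=2,i=1
  [26] ##.#. => .  t=0,i=9
  [25] ##..# => #  t=1,i=0
  [24] ##... => .  t=0,i=3
  [23] #.### => #  t=2,i=2
  [22] #.##. => #  t=1,i=6
  [21] #.#.# => #  t=1,i=4
  [20] #.#.. => #  t=0,i=10
  [19] #..## => #  t=0,i=12
  [18] #..#. => .  t=1,i=1
  [17] #...# => #  t=0,i=4
  [16] #.... => #  t=3,i=4
  [15] .#### => .  t=0,i=0
  [14] .###. => #  t=0,i=7
  [13] .##.# => .  t=2,i=0
  [12] .##.. => #  t=1,i=7
  [11] .#.## => #  t=1,i=5
  [10] .#.#. => #  t=1,i=3
  [9] .#..# => #  t=0,i=11
  [8] .#... => .  t=3,i=3
  [7] ..### => #  t=0,i=6
  [6] ..##. => .  t=2,i=13
  [5] ..#.# => #  t=1,i=2
  [4] ..#.. => .  t=3,i=2
  [3] ...## => .  t=0,i=5
  [2] ...#. => .  t=3,i=1
  [1] ....# => .  t=3,i=8
  [0] ..... => .  t=3,i=5
  bits 00010010111110110101111010100000 = 318463648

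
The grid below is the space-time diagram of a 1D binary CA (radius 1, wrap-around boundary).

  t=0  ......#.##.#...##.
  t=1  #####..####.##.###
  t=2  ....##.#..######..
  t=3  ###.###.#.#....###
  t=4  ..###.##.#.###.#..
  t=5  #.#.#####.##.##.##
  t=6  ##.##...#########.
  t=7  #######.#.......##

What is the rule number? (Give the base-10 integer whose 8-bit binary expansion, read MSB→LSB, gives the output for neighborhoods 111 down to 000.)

121

  [7] ### => .  t=1,i=0
  [6] ##. => #  t=0,i=9
  [5] #.# => #  t=0,i=7
  [4] #.. => #  t=0,i=12
  [3] .## => #  t=0,i=8
  [2] .#. => .  t=0,i=6
  [1] ..# => .  t=0,i=5
  [0] ... => #  t=0,i=0
  bits 01111001 = 121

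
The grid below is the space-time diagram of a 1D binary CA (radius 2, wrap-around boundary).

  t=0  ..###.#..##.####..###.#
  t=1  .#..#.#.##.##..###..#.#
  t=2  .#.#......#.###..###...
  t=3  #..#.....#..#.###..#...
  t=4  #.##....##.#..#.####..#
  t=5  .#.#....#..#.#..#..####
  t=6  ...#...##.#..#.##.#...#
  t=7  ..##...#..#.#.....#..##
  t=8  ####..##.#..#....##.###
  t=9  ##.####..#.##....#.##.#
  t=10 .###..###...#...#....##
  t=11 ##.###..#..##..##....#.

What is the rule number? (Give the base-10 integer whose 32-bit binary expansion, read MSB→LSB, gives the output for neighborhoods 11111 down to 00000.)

3130789972

  nb #####: next=#  (t=8,i=0, bit31=1)
  nb ####.: next=.  (t=0,i=14, bit30=0)
  nb ###.#: next=#  (t=0,i=4, bit29=1)
  nb ###..: next=#  (t=0,i=15, bit28=1)
  nb ##.##: next=#  (t=0,i=11, bit27=1)
  nb ##.#.: next=.  (t=0,i=5, bit26=0)
  nb ##..#: next=#  (t=0,i=16, bit25=1)
  nb ##...: next=.  (t=2,i=20, bit24=0)
  nb #.###: next=#  (t=0,i=12, bit23=1)
  nb #.##.: next=.  (t=1,i=8, bit22=0)
  nb #.#.#: next=.  (t=1,i=6, bit21=0)
  nb #.#..: next=#  (t=0,i=6, bit20=1)
  nb #..##: next=#  (t=0,i=1, bit19=1)
  nb #..#.: next=#  (t=1,i=3, bit18=1)
  nb #...#: next=.  (t=3,i=21, bit17=0)
  nb #....: next=.  (t=2,i=5, bit16=0)
  nb .####: next=.  (t=0,i=13, bit15=0)
  nb .###.: next=.  (t=0,i=3, bit14=0)
  nb .##.#: next=.  (t=0,i=10, bit13=0)
  nb .##..: next=#  (t=1,i=12, bit12=1)
  nb .#.##: next=.  (t=1,i=7, bit11=0)
  nb .#.#.: next=.  (t=1,i=0, bit10=0)
  nb .#..#: next=.  (t=0,i=0, bit9=0)
  nb .#...: next=.  (t=2,i=4, bit8=0)
  nb ..###: next=.  (t=0,i=2, bit7=0)
  nb ..##.: next=#  (t=0,i=9, bit6=1)
  nb ..#.#: next=.  (t=1,i=4, bit5=0)
  nb ..#..: next=#  (t=3,i=0, bit4=1)
  nb ...##: next=.  (t=4,i=7, bit3=0)
  nb ...#.: next=#  (t=2,i=0, bit2=1)
  nb ....#: next=.  (t=2,i=8, bit1=0)
  nb .....: next=.  (t=2,i=6, bit0=0)
  bits 10111010100111000001000001010100 = 3130789972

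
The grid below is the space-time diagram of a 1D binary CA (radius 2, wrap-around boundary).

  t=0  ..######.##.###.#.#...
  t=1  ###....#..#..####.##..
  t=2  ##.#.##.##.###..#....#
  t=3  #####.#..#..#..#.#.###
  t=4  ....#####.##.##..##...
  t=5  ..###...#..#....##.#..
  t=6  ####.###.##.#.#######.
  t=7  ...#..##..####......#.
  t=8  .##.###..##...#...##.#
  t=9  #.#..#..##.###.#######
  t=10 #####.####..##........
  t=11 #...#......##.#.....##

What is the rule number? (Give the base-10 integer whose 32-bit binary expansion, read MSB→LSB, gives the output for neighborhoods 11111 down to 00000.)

624847822

  #####|.  b31=0 t=0,i=4
  ####.|.  b30=0 t=0,i=6
  ###.#|#  b29=1 t=0,i=7
  ###..|.  b28=0 t=1,i=2
  ##.##|.  b27=0 t=0,i=8
  ##.#.|#  b26=1 t=0,i=15
  ##..#|.  b25=0 t=1,i=20
  ##...|#  b24=1 t=1,i=3
  #.###|.  b23=0 t=0,i=12
  #.##.|.  b22=0 t=0,i=9
  #.#.#|#  b21=1 t=0,i=16
  #.#..|#  b20=1 t=0,i=18
  #..##|#  b19=1 t=1,i=12
  #..#.|#  b18=1 t=1,i=9
  #...#|#  b17=1 t=5,i=6
  #....|.  b16=0 t=0,i=20
  .####|.  b15=0 t=0,i=3
  .###.|#  b14=1 t=0,i=13
  .##.#|#  b13=1 t=0,i=10
  .##..|.  b12=0 t=1,i=19
  .#.##|#  b11=1 t=2,i=4
  .#.#.|.  b10=0 t=0,i=17
  .#..#|#  b9=1 t=1,i=8
  .#...|#  b8=1 t=0,i=19
  ..###|#  b7=1 t=0,i=2
  ..##.|#  b6=1 t=4,i=17
  ..#.#|.  b5=0 t=3,i=15
  ..#..|.  b4=0 t=1,i=7
  ...##|#  b3=1 t=0,i=1
  ...#.|#  b2=1 t=1,i=6
  ....#|#  b1=1 t=0,i=0
  .....|.  b0=0 t=0,i=21
  bits 00100101001111100110101111001110 = 624847822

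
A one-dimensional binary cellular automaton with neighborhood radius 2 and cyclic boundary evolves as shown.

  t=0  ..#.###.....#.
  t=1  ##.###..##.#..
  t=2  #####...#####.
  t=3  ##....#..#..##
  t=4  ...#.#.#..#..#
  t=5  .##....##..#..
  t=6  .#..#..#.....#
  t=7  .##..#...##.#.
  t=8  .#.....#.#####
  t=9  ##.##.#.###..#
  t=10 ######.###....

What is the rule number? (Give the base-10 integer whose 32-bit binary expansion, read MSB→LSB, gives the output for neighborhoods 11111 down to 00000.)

  nb #####: next=.  (t=2,i=2, bit31=0)
  nb ####.: next=.  (t=2,i=3, bit30=0)
  nb ###.#: next=#  (t=2,i=12, bit29=1)
  nb ###..: next=.  (t=0,i=6, bit28=0)
  nb ##.##: next=#  (t=1,i=2, bit27=1)
  nb ##.#.: next=#  (t=1,i=10, bit26=1)
  nb ##..#: next=.  (t=1,i=6, bit25=0)
  nb ##...: next=.  (t=0,i=7, bit24=0)
  nb #.###: next=#  (t=0,i=4, bit23=1)
  nb #.##.: next=#  (t=9,i=3, bit22=1)
  nb #.#.#: next=.  (t=4,i=5, bit21=0)
  nb #.#..: next=#  (t=1,i=11, bit20=1)
  nb #..##: next=.  (t=1,i=7, bit19=0)
  nb #..#.: next=.  (t=3,i=8, bit18=0)
  nb #...#: next=#  (t=0,i=0, bit17=1)
  nb #....: next=#  (t=0,i=8, bit16=1)
  nb .####: next=#  (t=2,i=1, bit15=1)
  nb .###.: next=#  (t=0,i=5, bit14=1)
  nb .##.#: next=#  (t=1,i=1, bit13=1)
  nb .##..: next=.  (t=5,i=2, bit12=0)
  nb .#.##: next=#  (t=0,i=3, bit11=1)
  nb .#.#.: next=.  (t=4,i=4, bit10=0)
  nb .#..#: next=#  (t=1,i=12, bit9=1)
  nb .#...: next=.  (t=0,i=13, bit8=0)
  nb ..###: next=.  (t=2,i=8, bit7=0)
  nb ..##.: next=#  (t=1,i=0, bit6=1)
  nb ..#.#: next=.  (t=0,i=2, bit5=0)
  nb ..#..: next=.  (t=0,i=12, bit4=0)
  nb ...##: next=.  (t=2,i=7, bit3=0)
  nb ...#.: next=#  (t=0,i=1, bit2=1)
  nb ....#: next=.  (t=0,i=10, bit1=0)
  nb .....: next=#  (t=0,i=9, bit0=1)
  bits 00101100110100111110101001000101 = 752085573

752085573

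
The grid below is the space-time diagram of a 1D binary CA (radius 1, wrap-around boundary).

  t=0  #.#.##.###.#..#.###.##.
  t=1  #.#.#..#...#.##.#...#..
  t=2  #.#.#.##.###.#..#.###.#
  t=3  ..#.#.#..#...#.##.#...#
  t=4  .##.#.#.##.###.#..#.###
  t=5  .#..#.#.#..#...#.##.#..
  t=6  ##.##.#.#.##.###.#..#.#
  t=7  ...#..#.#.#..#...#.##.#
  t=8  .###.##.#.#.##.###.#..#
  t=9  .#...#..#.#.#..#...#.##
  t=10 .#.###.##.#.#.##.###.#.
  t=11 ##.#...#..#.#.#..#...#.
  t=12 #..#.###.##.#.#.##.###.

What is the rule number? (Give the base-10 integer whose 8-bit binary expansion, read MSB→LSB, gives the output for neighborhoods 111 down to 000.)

  ###|.  b7=0 t=0,i=8
  ##.|.  b6=0 t=0,i=5
  #.#|.  b5=0 t=0,i=1
  #..|.  b4=0 t=0,i=12
  .##|#  b3=1 t=0,i=4
  .#.|#  b2=1 t=0,i=0
  ..#|#  b1=1 t=0,i=13
  ...|#  b0=1 t=1,i=9
  bits 00001111 = 15

15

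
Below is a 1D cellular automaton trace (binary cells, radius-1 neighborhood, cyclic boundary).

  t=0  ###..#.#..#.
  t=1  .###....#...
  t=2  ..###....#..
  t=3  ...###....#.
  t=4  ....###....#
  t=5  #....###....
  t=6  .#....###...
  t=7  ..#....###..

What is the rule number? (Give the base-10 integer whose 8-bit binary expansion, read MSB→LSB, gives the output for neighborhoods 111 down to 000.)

208

  [7] ### => #  t=0,i=1
  [6] ##. => #  t=0,i=2
  [5] #.# => .  t=0,i=6
  [4] #.. => #  t=0,i=3
  [3] .## => .  t=0,i=0
  [2] .#. => .  t=0,i=5
  [1] ..# => .  t=0,i=4
  [0] ... => .  t=1,i=5
  bits 11010000 = 208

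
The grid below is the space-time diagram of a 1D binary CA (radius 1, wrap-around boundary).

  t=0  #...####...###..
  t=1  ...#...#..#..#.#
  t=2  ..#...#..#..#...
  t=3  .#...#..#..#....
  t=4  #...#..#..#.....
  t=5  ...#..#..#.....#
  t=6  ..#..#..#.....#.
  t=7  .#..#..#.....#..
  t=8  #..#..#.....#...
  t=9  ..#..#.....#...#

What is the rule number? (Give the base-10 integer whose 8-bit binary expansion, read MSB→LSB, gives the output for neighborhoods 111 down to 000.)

66

  ### -> .   bit 7 = 0  t=0,i=5
  ##. -> #   bit 6 = 1  t=0,i=7
  #.# -> .   bit 5 = 0  t=1,i=14
  #.. -> .   bit 4 = 0  t=0,i=1
  .## -> .   bit 3 = 0  t=0,i=4
  .#. -> .   bit 2 = 0  t=0,i=0
  ..# -> #   bit 1 = 1  t=0,i=3
  ... -> .   bit 0 = 0  t=0,i=2
  bits 01000010 = 66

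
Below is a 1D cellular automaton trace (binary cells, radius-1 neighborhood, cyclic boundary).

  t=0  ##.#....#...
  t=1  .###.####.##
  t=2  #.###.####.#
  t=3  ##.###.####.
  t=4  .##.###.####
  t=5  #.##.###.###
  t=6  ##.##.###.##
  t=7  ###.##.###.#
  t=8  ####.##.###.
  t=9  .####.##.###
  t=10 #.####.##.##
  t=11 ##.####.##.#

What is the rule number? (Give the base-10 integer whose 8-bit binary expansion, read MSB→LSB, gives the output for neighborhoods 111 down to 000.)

231

  nb ###: next=#  (t=1,i=2, bit7=1)
  nb ##.: next=#  (t=0,i=1, bit6=1)
  nb #.#: next=#  (t=0,i=2, bit5=1)
  nb #..: next=.  (t=0,i=4, bit4=0)
  nb .##: next=.  (t=0,i=0, bit3=0)
  nb .#.: next=#  (t=0,i=3, bit2=1)
  nb ..#: next=#  (t=0,i=7, bit1=1)
  nb ...: next=#  (t=0,i=5, bit0=1)
  bits 11100111 = 231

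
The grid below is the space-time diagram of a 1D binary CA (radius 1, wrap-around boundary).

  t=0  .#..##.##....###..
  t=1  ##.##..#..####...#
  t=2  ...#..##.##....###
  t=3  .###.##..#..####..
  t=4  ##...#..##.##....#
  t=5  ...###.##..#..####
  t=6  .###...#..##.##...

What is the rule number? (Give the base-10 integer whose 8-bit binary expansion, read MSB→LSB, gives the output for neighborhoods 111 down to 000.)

15

  nb ###: next=.  (t=0,i=14, bit7=0)
  nb ##.: next=.  (t=0,i=5, bit6=0)
  nb #.#: next=.  (t=0,i=6, bit5=0)
  nb #..: next=.  (t=0,i=2, bit4=0)
  nb .##: next=#  (t=0,i=4, bit3=1)
  nb .#.: next=#  (t=0,i=1, bit2=1)
  nb ..#: next=#  (t=0,i=0, bit1=1)
  nb ...: next=#  (t=0,i=10, bit0=1)
  bits 00001111 = 15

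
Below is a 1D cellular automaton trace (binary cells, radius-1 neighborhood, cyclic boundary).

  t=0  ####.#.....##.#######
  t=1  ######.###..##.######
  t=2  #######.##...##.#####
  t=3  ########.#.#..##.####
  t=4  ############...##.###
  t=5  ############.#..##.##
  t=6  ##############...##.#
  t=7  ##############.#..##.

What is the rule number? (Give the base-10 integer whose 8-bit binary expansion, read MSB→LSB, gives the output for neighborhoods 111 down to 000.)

229

  nb ###: next=#  (t=0,i=0, bit7=1)
  nb ##.: next=#  (t=0,i=3, bit6=1)
  nb #.#: next=#  (t=0,i=4, bit5=1)
  nb #..: next=.  (t=0,i=6, bit4=0)
  nb .##: next=.  (t=0,i=11, bit3=0)
  nb .#.: next=#  (t=0,i=5, bit2=1)
  nb ..#: next=.  (t=0,i=10, bit1=0)
  nb ...: next=#  (t=0,i=7, bit0=1)
  bits 11100101 = 229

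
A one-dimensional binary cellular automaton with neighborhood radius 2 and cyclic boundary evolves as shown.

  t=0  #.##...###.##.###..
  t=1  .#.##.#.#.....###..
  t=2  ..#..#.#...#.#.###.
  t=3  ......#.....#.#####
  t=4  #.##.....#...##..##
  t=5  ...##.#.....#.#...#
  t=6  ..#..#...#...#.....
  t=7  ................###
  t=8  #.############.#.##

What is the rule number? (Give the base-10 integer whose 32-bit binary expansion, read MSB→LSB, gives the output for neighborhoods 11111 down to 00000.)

1434475529

  ##### -> .   bit 31 = 0  t=3,i=16
  ####. -> #   bit 30 = 1  t=3,i=17
  ###.# -> .   bit 29 = 0  t=0,i=9
  ###.. -> #   bit 28 = 1  t=0,i=16
  ##.## -> .   bit 27 = 0  t=0,i=10
  ##.#. -> #   bit 26 = 1  t=1,i=5
  ##..# -> .   bit 25 = 0  t=0,i=17
  ##... -> #   bit 24 = 1  t=0,i=4
  #.### -> #   bit 23 = 1  t=0,i=14
  #.##. -> .   bit 22 = 0  t=0,i=2
  #.#.# -> .   bit 21 = 0  t=1,i=6
  #.#.. -> .   bit 20 = 0  t=1,i=8
  #..## -> .   bit 19 = 0  t=4,i=16
  #..#. -> .   bit 18 = 0  t=0,i=18
  #...# -> .   bit 17 = 0  t=0,i=5
  #.... -> .   bit 16 = 0  t=1,i=10
  .#### -> .   bit 15 = 0  t=3,i=15
  .###. -> #   bit 14 = 1  t=0,i=8
  .##.# -> .   bit 13 = 0  t=0,i=12
  .##.. -> #   bit 12 = 1  t=0,i=3
  .#.## -> #   bit 11 = 1  t=0,i=1
  .#.#. -> #   bit 10 = 1  t=1,i=7
  .#..# -> .   bit 9 = 0  t=2,i=3
  .#... -> .   bit 8 = 0  t=1,i=9
  ..### -> .   bit 7 = 0  t=0,i=7
  ..##. -> .   bit 6 = 0  t=4,i=13
  ..#.# -> .   bit 5 = 0  t=0,i=0
  ..#.. -> .   bit 4 = 0  t=2,i=2
  ...## -> #   bit 3 = 1  t=0,i=6
  ...#. -> .   bit 2 = 0  t=1,i=0
  ....# -> .   bit 1 = 0  t=1,i=12
  ..... -> #   bit 0 = 1  t=1,i=11
  bits 01010101100000000101110000001001 = 1434475529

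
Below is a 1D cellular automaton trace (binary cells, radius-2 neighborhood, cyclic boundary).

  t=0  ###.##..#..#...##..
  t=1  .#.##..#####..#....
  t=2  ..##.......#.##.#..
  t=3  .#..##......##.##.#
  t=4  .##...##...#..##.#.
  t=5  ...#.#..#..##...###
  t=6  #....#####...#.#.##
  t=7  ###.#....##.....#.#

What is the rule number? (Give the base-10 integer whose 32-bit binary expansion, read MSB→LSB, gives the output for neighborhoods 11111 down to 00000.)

492128792

  #####|.  b31=0 t=1,i=9
  ####.|.  b30=0 t=1,i=10
  ###.#|.  b29=0 t=0,i=2
  ###..|#  b28=1 t=1,i=11
  ##.##|#  b27=1 t=0,i=3
  ##.#.|#  b26=1 t=2,i=15
  ##..#|.  b25=0 t=0,i=6
  ##...|#  b24=1 t=2,i=4
  #.###|.  b23=0 t=6,i=17
  #.##.|#  b22=1 t=0,i=4
  #.#.#|.  b21=0 t=3,i=18
  #.#..|#  b20=1 t=2,i=16
  #..##|.  b19=0 t=0,i=18
  #..#.|#  b18=1 t=0,i=7
  #...#|.  b17=0 t=0,i=13
  #....|#  b16=1 t=1,i=16
  .####|.  b15=0 t=1,i=8
  .###.|#  b14=1 t=0,i=1
  .##.#|.  b13=0 t=2,i=14
  .##..|.  b12=0 t=0,i=5
  .#.##|#  b11=1 t=1,i=2
  .#.#.|.  b10=0 t=3,i=0
  .#..#|#  b9=1 t=0,i=9
  .#...|.  b8=0 t=0,i=12
  ..###|.  b7=0 t=0,i=0
  ..##.|.  b6=0 t=0,i=15
  ..#.#|.  b5=0 t=1,i=1
  ..#..|#  b4=1 t=0,i=8
  ...##|#  b3=1 t=0,i=14
  ...#.|.  b2=0 t=1,i=0
  ....#|.  b1=0 t=1,i=18
  .....|.  b0=0 t=1,i=17
  bits 00011101010101010100101000011000 = 492128792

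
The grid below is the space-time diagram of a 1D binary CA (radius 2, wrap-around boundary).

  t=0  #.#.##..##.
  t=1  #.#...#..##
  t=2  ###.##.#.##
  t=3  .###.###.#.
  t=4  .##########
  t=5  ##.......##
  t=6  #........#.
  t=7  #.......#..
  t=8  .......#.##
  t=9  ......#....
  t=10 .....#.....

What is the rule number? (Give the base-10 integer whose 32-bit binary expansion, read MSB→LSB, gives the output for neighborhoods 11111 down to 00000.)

  [31] ##### => .  t=2,i=0
  [30] ####. => #  t=2,i=1
  [29] ###.# => #  t=1,i=0
  [28] ###.. => .  t=5,i=1
  [27] ##.## => #  t=2,i=3
  [26] ##.#. => #  t=0,i=10
  [25] ##..# => #  t=0,i=6
  [24] ##... => .  t=5,i=2
  [23] #.### => #  t=2,i=9
  [22] #.##. => .  t=0,i=4
  [21] #.#.# => #  t=0,i=0
  [20] #.#.. => #  t=1,i=2
  [19] #..## => .  t=0,i=7
  [18] #..#. => #  t=7,i=10
  [17] #...# => #  t=1,i=4
  [16] #.... => .  t=5,i=3
  [15] .#### => .  t=2,i=10
  [14] .###. => #  t=1,i=10
  [13] .##.# => #  t=0,i=9
  [12] .##.. => .  t=0,i=5
  [11] .#.## => .  t=0,i=3
  [10] .#.#. => .  t=0,i=1
  [9] .#..# => #  t=1,i=7
  [8] .#... => .  t=1,i=3
  [7] ..### => #  t=1,i=9
  [6] ..##. => .  t=0,i=8
  [5] ..#.# => .  t=6,i=9
  [4] ..#.. => .  t=1,i=6
  [3] ...## => .  t=5,i=8
  [2] ...#. => #  t=1,i=5
  [1] ....# => .  t=5,i=7
  [0] ..... => .  t=5,i=4
  bits 01101110101101100110001010000100 = 1857446532

1857446532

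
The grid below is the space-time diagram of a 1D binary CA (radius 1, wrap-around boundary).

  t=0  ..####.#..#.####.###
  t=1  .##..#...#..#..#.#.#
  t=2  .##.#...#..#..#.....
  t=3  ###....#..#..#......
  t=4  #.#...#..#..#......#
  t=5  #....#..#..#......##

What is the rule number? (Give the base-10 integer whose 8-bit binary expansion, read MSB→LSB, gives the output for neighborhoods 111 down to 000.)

74

  nb ###: next=.  (t=0,i=3, bit7=0)
  nb ##.: next=#  (t=0,i=5, bit6=1)
  nb #.#: next=.  (t=0,i=6, bit5=0)
  nb #..: next=.  (t=0,i=0, bit4=0)
  nb .##: next=#  (t=0,i=2, bit3=1)
  nb .#.: next=.  (t=0,i=7, bit2=0)
  nb ..#: next=#  (t=0,i=1, bit1=1)
  nb ...: next=.  (t=1,i=7, bit0=0)
  bits 01001010 = 74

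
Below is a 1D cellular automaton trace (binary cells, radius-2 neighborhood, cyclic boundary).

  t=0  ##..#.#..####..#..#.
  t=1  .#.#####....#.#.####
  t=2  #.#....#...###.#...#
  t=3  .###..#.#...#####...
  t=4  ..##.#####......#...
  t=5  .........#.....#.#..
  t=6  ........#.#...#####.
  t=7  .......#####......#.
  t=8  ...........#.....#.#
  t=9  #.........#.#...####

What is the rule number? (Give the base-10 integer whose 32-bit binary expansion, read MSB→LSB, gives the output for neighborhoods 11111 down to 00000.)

  ##### -> .   bit 31 = 0  t=1,i=5
  ####. -> .   bit 30 = 0  t=0,i=11
  ###.# -> #   bit 29 = 1  t=1,i=19
  ###.. -> #   bit 28 = 1  t=0,i=12
  ##.## -> .   bit 27 = 0  t=4,i=4
  ##.#. -> #   bit 26 = 1  t=1,i=0
  ##..# -> .   bit 25 = 0  t=0,i=2
  ##... -> .   bit 24 = 0  t=1,i=8
  #.### -> .   bit 23 = 0  t=1,i=3
  #.##. -> .   bit 22 = 0  t=0,i=0
  #.#.# -> .   bit 21 = 0  t=1,i=1
  #.#.. -> #   bit 20 = 1  t=0,i=6
  #..## -> .   bit 19 = 0  t=0,i=8
  #..#. -> #   bit 18 = 1  t=0,i=3
  #...# -> .   bit 17 = 0  t=2,i=9
  #.... -> .   bit 16 = 0  t=1,i=9
  .#### -> .   bit 15 = 0  t=0,i=10
  .###. -> #   bit 14 = 1  t=2,i=12
  .##.# -> .   bit 13 = 0  t=2,i=0
  .##.. -> #   bit 12 = 1  t=0,i=1
  .#.## -> #   bit 11 = 1  t=0,i=19
  .#.#. -> #   bit 10 = 1  t=0,i=5
  .#..# -> #   bit 9 = 1  t=0,i=7
  .#... -> #   bit 8 = 1  t=2,i=3
  ..### -> .   bit 7 = 0  t=0,i=9
  ..##. -> .   bit 6 = 0  t=2,i=19
  ..#.# -> #   bit 5 = 1  t=0,i=4
  ..#.. -> .   bit 4 = 0  t=0,i=15
  ...## -> .   bit 3 = 0  t=2,i=10
  ...#. -> #   bit 2 = 1  t=1,i=11
  ....# -> .   bit 1 = 0  t=1,i=10
  ..... -> .   bit 0 = 0  t=4,i=12
  bits 00110100000101000101111100100100 = 873750308

873750308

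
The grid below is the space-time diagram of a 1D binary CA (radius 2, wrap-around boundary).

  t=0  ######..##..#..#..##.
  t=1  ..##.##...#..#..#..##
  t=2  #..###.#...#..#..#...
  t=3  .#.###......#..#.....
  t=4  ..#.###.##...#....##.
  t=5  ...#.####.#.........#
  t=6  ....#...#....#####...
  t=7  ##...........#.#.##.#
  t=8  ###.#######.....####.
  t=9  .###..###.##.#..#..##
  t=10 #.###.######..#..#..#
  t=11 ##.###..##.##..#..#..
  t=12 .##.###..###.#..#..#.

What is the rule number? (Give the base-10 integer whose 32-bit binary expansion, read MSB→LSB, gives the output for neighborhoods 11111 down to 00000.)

  #####|#  b31=1 t=0,i=2
  ####.|.  b30=0 t=0,i=4
  ###.#|#  b29=1 t=2,i=5
  ###..|#  b28=1 t=0,i=5
  ##.##|#  b27=1 t=0,i=20
  ##.#.|.  b26=0 t=2,i=6
  ##..#|#  b25=1 t=0,i=6
  ##...|#  b24=1 t=1,i=7
  #.###|.  b23=0 t=0,i=0
  #.##.|#  b22=1 t=1,i=5
  #.#.#|.  b21=0 t=7,i=15
  #.#..|.  b20=0 t=2,i=7
  #..##|.  b19=0 t=0,i=7
  #..#.|.  b18=0 t=0,i=11
  #...#|.  b17=0 t=1,i=8
  #....|.  b16=0 t=3,i=7
  .####|.  b15=0 t=0,i=1
  .###.|#  b14=1 t=2,i=4
  .##.#|#  b13=1 t=0,i=19
  .##..|.  b12=0 t=0,i=9
  .#.##|#  b11=1 t=3,i=2
  .#.#.|.  b10=0 t=7,i=14
  .#..#|#  b9=1 t=0,i=13
  .#...|.  b8=0 t=2,i=8
  ..###|#  b7=1 t=2,i=3
  ..##.|.  b6=0 t=0,i=8
  ..#.#|.  b5=0 t=3,i=1
  ..#..|.  b4=0 t=0,i=12
  ...##|.  b3=0 t=4,i=17
  ...#.|.  b2=0 t=1,i=9
  ....#|.  b1=0 t=3,i=10
  .....|#  b0=1 t=3,i=8
  bits 10111011010000000110101010000001 = 3141560961

3141560961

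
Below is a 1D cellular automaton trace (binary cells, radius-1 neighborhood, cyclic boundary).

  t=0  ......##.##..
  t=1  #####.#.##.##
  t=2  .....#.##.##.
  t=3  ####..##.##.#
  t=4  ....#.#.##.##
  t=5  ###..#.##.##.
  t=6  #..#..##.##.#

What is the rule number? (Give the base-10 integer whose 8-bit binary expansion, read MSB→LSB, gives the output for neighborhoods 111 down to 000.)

57

  ### -> .   bit 7 = 0  t=1,i=0
  ##. -> .   bit 6 = 0  t=0,i=7
  #.# -> #   bit 5 = 1  t=0,i=8
  #.. -> #   bit 4 = 1  t=0,i=11
  .## -> #   bit 3 = 1  t=0,i=6
  .#. -> .   bit 2 = 0  t=1,i=6
  ..# -> .   bit 1 = 0  t=0,i=5
  ... -> #   bit 0 = 1  t=0,i=0
  bits 00111001 = 57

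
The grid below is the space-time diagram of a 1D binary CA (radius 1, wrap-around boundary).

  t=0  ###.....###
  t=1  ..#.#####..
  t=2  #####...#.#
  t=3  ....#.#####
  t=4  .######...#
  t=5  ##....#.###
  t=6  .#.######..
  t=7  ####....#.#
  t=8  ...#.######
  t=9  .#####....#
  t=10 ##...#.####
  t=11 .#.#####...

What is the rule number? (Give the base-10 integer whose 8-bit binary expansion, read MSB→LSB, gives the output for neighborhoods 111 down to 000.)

111

  [7] ### => .  t=0,i=0
  [6] ##. => #  t=0,i=2
  [5] #.# => #  t=1,i=3
  [4] #.. => .  t=0,i=3
  [3] .## => #  t=0,i=8
  [2] .#. => #  t=1,i=2
  [1] ..# => #  t=0,i=7
  [0] ... => #  t=0,i=4
  bits 01101111 = 111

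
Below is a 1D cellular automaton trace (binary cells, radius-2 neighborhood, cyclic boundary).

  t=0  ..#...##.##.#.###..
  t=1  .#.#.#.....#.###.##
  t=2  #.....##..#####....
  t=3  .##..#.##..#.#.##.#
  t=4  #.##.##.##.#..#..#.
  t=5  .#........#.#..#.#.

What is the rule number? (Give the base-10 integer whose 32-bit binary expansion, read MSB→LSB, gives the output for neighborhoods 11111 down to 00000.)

  [31] ##### => .  t=2,i=12
  [30] ####. => #  t=2,i=13
  [29] ###.# => .  t=1,i=15
  [28] ###.. => .  t=0,i=16
  [27] ##.## => .  t=0,i=8
  [26] ##.#. => #  t=0,i=11
  [25] ##..# => #  t=2,i=8
  [24] ##... => #  t=0,i=17
  [23] #.### => #  t=0,i=14
  [22] #.##. => .  t=0,i=9
  [21] #.#.# => .  t=0,i=12
  [20] #.#.. => .  t=1,i=5
  [19] #..## => .  t=2,i=9
  [18] #..#. => .  t=3,i=4
  [17] #...# => .  t=0,i=4
  [16] #.... => #  t=0,i=18
  [15] .#### => #  t=2,i=11
  [14] .###. => #  t=0,i=15
  [13] .##.# => .  t=0,i=7
  [12] .##.. => #  t=2,i=7
  [11] .#.## => #  t=0,i=13
  [10] .#.#. => .  t=1,i=2
  [9] .#..# => #  t=4,i=12
  [8] .#... => #  t=0,i=3
  [7] ..### => .  t=2,i=10
  [6] ..##. => .  t=0,i=6
  [5] ..#.# => #  t=1,i=11
  [4] ..#.. => .  t=0,i=2
  [3] ...## => #  t=0,i=5
  [2] ...#. => #  t=0,i=1
  [1] ....# => .  t=0,i=0
  [0] ..... => .  t=1,i=8
  bits 01000111100000011101101100101100 = 1199692588

1199692588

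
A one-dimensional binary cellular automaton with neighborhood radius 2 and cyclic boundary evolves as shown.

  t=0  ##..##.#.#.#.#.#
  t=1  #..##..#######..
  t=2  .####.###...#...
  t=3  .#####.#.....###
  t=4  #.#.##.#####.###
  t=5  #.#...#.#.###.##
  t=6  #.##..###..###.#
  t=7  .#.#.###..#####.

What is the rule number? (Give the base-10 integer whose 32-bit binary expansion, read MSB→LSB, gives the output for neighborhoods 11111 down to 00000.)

  #####|.  b31=0 t=1,i=9
  ####.|#  b30=1 t=1,i=12
  ###.#|#  b29=1 t=2,i=4
  ###..|.  b28=0 t=0,i=1
  ##.##|#  b27=1 t=2,i=5
  ##.#.|.  b26=0 t=0,i=6
  ##..#|.  b25=0 t=0,i=2
  ##...|.  b24=0 t=2,i=9
  #.###|.  b23=0 t=0,i=15
  #.##.|.  b22=0 t=4,i=4
  #.#.#|#  b21=1 t=0,i=7
  #.#..|#  b20=1 t=3,i=7
  #..##|#  b19=1 t=0,i=3
  #..#.|.  b18=0 t=1,i=15
  #...#|.  b17=0 t=2,i=10
  #....|#  b16=1 t=2,i=14
  .####|#  b15=1 t=1,i=8
  .###.|#  b14=1 t=0,i=0
  .##.#|.  b13=0 t=0,i=5
  .##..|#  b12=1 t=1,i=4
  .#.##|.  b11=0 t=0,i=14
  .#.#.|#  b10=1 t=0,i=8
  .#..#|#  b9=1 t=1,i=1
  .#...|#  b8=1 t=2,i=13
  ..###|#  b7=1 t=1,i=7
  ..##.|#  b6=1 t=0,i=4
  ..#.#|#  b5=1 t=5,i=6
  ..#..|.  b4=0 t=1,i=0
  ...##|.  b3=0 t=2,i=0
  ...#.|.  b2=0 t=2,i=11
  ....#|#  b1=1 t=2,i=15
  .....|#  b0=1 t=3,i=10
  bits 01101000001110011101011111100011 = 1748621283

1748621283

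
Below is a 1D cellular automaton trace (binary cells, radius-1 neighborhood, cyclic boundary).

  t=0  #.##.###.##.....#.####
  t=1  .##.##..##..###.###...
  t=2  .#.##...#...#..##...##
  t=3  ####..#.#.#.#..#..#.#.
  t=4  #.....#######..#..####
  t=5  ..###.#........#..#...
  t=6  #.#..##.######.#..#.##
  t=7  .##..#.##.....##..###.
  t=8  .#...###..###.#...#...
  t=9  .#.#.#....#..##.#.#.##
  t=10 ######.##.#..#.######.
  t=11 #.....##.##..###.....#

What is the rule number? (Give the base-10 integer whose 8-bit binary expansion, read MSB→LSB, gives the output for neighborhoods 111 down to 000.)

45

  [7] ### => .  t=0,i=6
  [6] ##. => .  t=0,i=0
  [5] #.# => #  t=0,i=1
  [4] #.. => .  t=0,i=11
  [3] .## => #  t=0,i=2
  [2] .#. => #  t=0,i=16
  [1] ..# => .  t=0,i=15
  [0] ... => #  t=0,i=12
  bits 00101101 = 45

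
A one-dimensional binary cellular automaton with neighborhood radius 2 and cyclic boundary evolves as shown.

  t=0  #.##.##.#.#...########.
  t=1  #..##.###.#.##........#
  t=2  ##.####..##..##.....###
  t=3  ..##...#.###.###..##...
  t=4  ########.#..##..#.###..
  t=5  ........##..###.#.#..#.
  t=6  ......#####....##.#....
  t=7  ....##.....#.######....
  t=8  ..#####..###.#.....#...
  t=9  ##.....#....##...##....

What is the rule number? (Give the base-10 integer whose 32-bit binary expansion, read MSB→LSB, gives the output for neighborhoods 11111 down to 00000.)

263336046

  #####|.  b31=0 t=0,i=16
  ####.|.  b30=0 t=0,i=20
  ###.#|.  b29=0 t=0,i=21
  ###..|.  b28=0 t=2,i=6
  ##.##|#  b27=1 t=0,i=4
  ##.#.|#  b26=1 t=0,i=7
  ##..#|#  b25=1 t=1,i=1
  ##...|#  b24=1 t=1,i=14
  #.###|#  b23=1 t=1,i=6
  #.##.|.  b22=0 t=0,i=2
  #.#.#|#  b21=1 t=0,i=0
  #.#..|#  b20=1 t=0,i=10
  #..##|.  b19=0 t=1,i=2
  #..#.|.  b18=0 t=4,i=15
  #...#|#  b17=1 t=0,i=12
  #....|.  b16=0 t=1,i=15
  .####|.  b15=0 t=0,i=15
  .###.|.  b14=0 t=1,i=7
  .##.#|#  b13=1 t=0,i=3
  .##..|#  b12=1 t=1,i=0
  .#.##|.  b11=0 t=0,i=1
  .#.#.|.  b10=0 t=0,i=9
  .#..#|.  b9=0 t=4,i=10
  .#...|.  b8=0 t=0,i=11
  ..###|.  b7=0 t=0,i=14
  ..##.|#  b6=1 t=1,i=3
  ..#.#|#  b5=1 t=3,i=7
  ..#..|.  b4=0 t=5,i=21
  ...##|#  b3=1 t=0,i=13
  ...#.|#  b2=1 t=3,i=6
  ....#|#  b1=1 t=1,i=20
  .....|.  b0=0 t=1,i=16
  bits 00001111101100100011000001101110 = 263336046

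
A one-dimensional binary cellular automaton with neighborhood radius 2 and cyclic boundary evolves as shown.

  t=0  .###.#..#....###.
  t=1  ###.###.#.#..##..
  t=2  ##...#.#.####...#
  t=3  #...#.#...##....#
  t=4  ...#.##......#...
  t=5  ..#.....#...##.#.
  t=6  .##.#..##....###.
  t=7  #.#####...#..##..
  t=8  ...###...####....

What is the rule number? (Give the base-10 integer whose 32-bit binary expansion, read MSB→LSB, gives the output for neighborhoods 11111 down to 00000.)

  #####|#  b31=1 t=7,i=4
  ####.|#  b30=1 t=2,i=11
  ###.#|.  b29=0 t=0,i=3
  ###..|.  b28=0 t=0,i=15
  ##.##|.  b27=0 t=1,i=3
  ##.#.|#  b26=1 t=0,i=4
  ##..#|.  b25=0 t=0,i=16
  ##...|.  b24=0 t=2,i=2
  #.###|.  b23=0 t=1,i=4
  #.##.|.  b22=0 t=4,i=5
  #.#.#|.  b21=0 t=1,i=8
  #.#..|#  b20=1 t=0,i=5
  #..##|#  b19=1 t=0,i=0
  #..#.|.  b18=0 t=0,i=7
  #...#|.  b17=0 t=2,i=3
  #....|#  b16=1 t=0,i=10
  .####|#  b15=1 t=2,i=10
  .###.|#  b14=1 t=0,i=2
  .##.#|#  b13=1 t=5,i=13
  .##..|.  b12=0 t=1,i=14
  .#.##|.  b11=0 t=2,i=8
  .#.#.|#  b10=1 t=1,i=9
  .#..#|#  b9=1 t=0,i=6
  .#...|.  b8=0 t=0,i=9
  ..###|#  b7=1 t=0,i=1
  ..##.|.  b6=0 t=1,i=13
  ..#.#|.  b5=0 t=2,i=5
  ..#..|#  b4=1 t=0,i=8
  ...##|.  b3=0 t=0,i=12
  ...#.|#  b2=1 t=2,i=4
  ....#|.  b1=0 t=0,i=11
  .....|.  b0=0 t=4,i=0
  bits 11000100000110011110011010010100 = 3290031764

3290031764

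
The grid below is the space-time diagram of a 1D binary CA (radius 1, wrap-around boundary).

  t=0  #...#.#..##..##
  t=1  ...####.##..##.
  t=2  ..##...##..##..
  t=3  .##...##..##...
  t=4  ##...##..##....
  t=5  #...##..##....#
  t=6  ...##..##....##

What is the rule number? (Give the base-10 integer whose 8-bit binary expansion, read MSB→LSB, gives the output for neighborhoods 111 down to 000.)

46

  ###|.  b7=0 t=0,i=14
  ##.|.  b6=0 t=0,i=0
  #.#|#  b5=1 t=0,i=5
  #..|.  b4=0 t=0,i=1
  .##|#  b3=1 t=0,i=9
  .#.|#  b2=1 t=0,i=4
  ..#|#  b1=1 t=0,i=3
  ...|.  b0=0 t=0,i=2
  bits 00101110 = 46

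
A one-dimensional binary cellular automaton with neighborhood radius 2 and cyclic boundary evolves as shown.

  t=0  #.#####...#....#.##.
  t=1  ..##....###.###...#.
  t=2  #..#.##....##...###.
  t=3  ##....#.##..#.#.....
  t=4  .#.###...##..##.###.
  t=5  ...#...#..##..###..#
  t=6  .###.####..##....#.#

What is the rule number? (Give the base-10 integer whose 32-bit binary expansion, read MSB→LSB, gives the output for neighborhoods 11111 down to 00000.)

177452567

  #####|.  b31=0 t=0,i=4
  ####.|.  b30=0 t=0,i=5
  ###.#|.  b29=0 t=1,i=10
  ###..|.  b28=0 t=0,i=6
  ##.##|#  b27=1 t=1,i=11
  ##.#.|.  b26=0 t=0,i=19
  ##..#|#  b25=1 t=3,i=10
  ##...|.  b24=0 t=0,i=7
  #.###|#  b23=1 t=0,i=2
  #.##.|.  b22=0 t=0,i=17
  #.#.#|.  b21=0 t=0,i=0
  #.#..|#  b20=1 t=2,i=0
  #..##|.  b19=0 t=4,i=12
  #..#.|.  b18=0 t=2,i=2
  #...#|#  b17=1 t=0,i=8
  #....|#  b16=1 t=0,i=12
  .####|#  b15=1 t=0,i=3
  .###.|.  b14=0 t=1,i=9
  .##.#|#  b13=1 t=0,i=18
  .##..|#  b12=1 t=1,i=3
  .#.##|.  b11=0 t=0,i=1
  .#.#.|#  b10=1 t=3,i=13
  .#..#|#  b9=1 t=2,i=1
  .#...|.  b8=0 t=0,i=11
  ..###|.  b7=0 t=1,i=8
  ..##.|.  b6=0 t=1,i=2
  ..#.#|.  b5=0 t=0,i=15
  ..#..|#  b4=1 t=0,i=10
  ...##|.  b3=0 t=1,i=1
  ...#.|#  b2=1 t=0,i=9
  ....#|#  b1=1 t=0,i=13
  .....|#  b0=1 t=3,i=17
  bits 00001010100100111011011000010111 = 177452567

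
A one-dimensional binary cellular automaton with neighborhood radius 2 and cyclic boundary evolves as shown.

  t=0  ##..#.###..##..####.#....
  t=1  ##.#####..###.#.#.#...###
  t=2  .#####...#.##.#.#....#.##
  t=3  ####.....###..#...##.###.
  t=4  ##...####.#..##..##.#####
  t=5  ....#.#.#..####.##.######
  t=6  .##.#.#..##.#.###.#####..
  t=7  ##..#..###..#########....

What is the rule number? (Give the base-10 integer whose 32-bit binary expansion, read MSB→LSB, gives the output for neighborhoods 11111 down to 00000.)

  [31] ##### => #  t=1,i=5
  [30] ####. => .  t=0,i=17
  [29] ###.# => #  t=0,i=18
  [28] ###.. => .  t=0,i=8
  [27] ##.## => #  t=1,i=2
  [26] ##.#. => .  t=0,i=19
  [25] ##..# => .  t=0,i=2
  [24] ##... => .  t=2,i=6
  [23] #.### => #  t=0,i=6
  [22] #.##. => #  t=2,i=11
  [21] #.#.# => #  t=1,i=14
  [20] #.#.. => .  t=0,i=20
  [19] #..## => #  t=0,i=10
  [18] #..#. => #  t=0,i=3
  [17] #...# => .  t=1,i=20
  [16] #.... => #  t=0,i=22
  [15] .#### => #  t=0,i=16
  [14] .###. => #  t=0,i=7
  [13] .##.# => .  t=2,i=12
  [12] .##.. => #  t=0,i=1
  [11] .#.## => #  t=0,i=5
  [10] .#.#. => .  t=1,i=15
  [9] .#..# => #  t=4,i=11
  [8] .#... => .  t=0,i=21
  [7] ..### => .  t=0,i=15
  [6] ..##. => #  t=0,i=0
  [5] ..#.# => #  t=0,i=4
  [4] ..#.. => #  t=3,i=14
  [3] ...## => #  t=0,i=24
  [2] ...#. => .  t=2,i=8
  [1] ....# => #  t=0,i=23
  [0] ..... => #  t=3,i=6
  bits 10101000111011011101101001111011 = 2834160251

2834160251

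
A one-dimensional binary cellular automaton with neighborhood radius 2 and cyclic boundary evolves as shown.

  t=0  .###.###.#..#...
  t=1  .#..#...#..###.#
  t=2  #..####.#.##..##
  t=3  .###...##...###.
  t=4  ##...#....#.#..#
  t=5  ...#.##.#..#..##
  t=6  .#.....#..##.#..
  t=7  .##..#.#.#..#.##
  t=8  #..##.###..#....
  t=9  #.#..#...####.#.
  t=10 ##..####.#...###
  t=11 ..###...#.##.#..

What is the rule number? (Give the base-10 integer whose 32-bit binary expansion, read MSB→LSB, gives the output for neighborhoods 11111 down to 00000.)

237897106

  nb #####: next=.  (t=10,i=15, bit31=0)
  nb ####.: next=.  (t=2,i=5, bit30=0)
  nb ###.#: next=.  (t=0,i=3, bit29=0)
  nb ###..: next=.  (t=2,i=0, bit28=0)
  nb ##.##: next=#  (t=0,i=4, bit27=1)
  nb ##.#.: next=#  (t=0,i=8, bit26=1)
  nb ##..#: next=#  (t=2,i=1, bit25=1)
  nb ##...: next=.  (t=3,i=4, bit24=0)
  nb #.###: next=.  (t=0,i=5, bit23=0)
  nb #.##.: next=.  (t=2,i=10, bit22=0)
  nb #.#.#: next=#  (t=1,i=15, bit21=1)
  nb #.#..: next=.  (t=0,i=9, bit20=0)
  nb #..##: next=#  (t=1,i=10, bit19=1)
  nb #..#.: next=#  (t=0,i=11, bit18=1)
  nb #...#: next=#  (t=1,i=6, bit17=1)
  nb #....: next=.  (t=0,i=14, bit16=0)
  nb .####: next=.  (t=2,i=4, bit15=0)
  nb .###.: next=.  (t=0,i=2, bit14=0)
  nb .##.#: next=.  (t=5,i=6, bit13=0)
  nb .##..: next=.  (t=2,i=11, bit12=0)
  nb .#.##: next=.  (t=2,i=9, bit11=0)
  nb .#.#.: next=#  (t=1,i=0, bit10=1)
  nb .#..#: next=.  (t=0,i=10, bit9=0)
  nb .#...: next=#  (t=0,i=13, bit8=1)
  nb ..###: next=#  (t=0,i=1, bit7=1)
  nb ..##.: next=.  (t=3,i=7, bit6=0)
  nb ..#.#: next=.  (t=4,i=10, bit5=0)
  nb ..#..: next=#  (t=0,i=12, bit4=1)
  nb ...##: next=.  (t=0,i=0, bit3=0)
  nb ...#.: next=.  (t=1,i=7, bit2=0)
  nb ....#: next=#  (t=0,i=15, bit1=1)
  nb .....: next=.  (t=6,i=4, bit0=0)
  bits 00001110001011100000010110010010 = 237897106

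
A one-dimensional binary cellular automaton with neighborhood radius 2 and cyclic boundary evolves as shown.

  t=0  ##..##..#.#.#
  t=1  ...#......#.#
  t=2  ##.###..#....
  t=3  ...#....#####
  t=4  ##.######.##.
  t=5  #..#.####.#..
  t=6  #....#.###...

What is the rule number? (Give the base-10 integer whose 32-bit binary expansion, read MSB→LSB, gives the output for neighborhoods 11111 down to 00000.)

3857383834

  ##### -> #   bit 31 = 1  t=3,i=10
  ####. -> #   bit 30 = 1  t=3,i=11
  ###.# -> #   bit 29 = 1  t=4,i=8
  ###.. -> .   bit 28 = 0  t=0,i=1
  ##.## -> .   bit 27 = 0  t=2,i=2
  ##.#. -> #   bit 26 = 1  t=5,i=9
  ##..# -> .   bit 25 = 0  t=0,i=2
  ##... -> #   bit 24 = 1  t=3,i=0
  #.### -> #   bit 23 = 1  t=0,i=12
  #.##. -> #   bit 22 = 1  t=4,i=0
  #.#.# -> #   bit 21 = 1  t=0,i=10
  #.#.. -> .   bit 20 = 0  t=1,i=12
  #..## -> #   bit 19 = 1  t=0,i=3
  #..#. -> .   bit 18 = 0  t=0,i=7
  #...# -> #   bit 17 = 1  t=1,i=1
  #.... -> #   bit 16 = 1  t=1,i=5
  .#### -> .   bit 15 = 0  t=3,i=9
  .###. -> .   bit 14 = 0  t=0,i=0
  .##.# -> .   bit 13 = 0  t=2,i=1
  .##.. -> .   bit 12 = 0  t=0,i=5
  .#.## -> .   bit 11 = 0  t=0,i=11
  .#.#. -> .   bit 10 = 0  t=0,i=9
  .#..# -> .   bit 9 = 0  t=5,i=1
  .#... -> #   bit 8 = 1  t=1,i=0
  ..### -> #   bit 7 = 1  t=3,i=8
  ..##. -> .   bit 6 = 0  t=0,i=4
  ..#.# -> .   bit 5 = 0  t=0,i=8
  ..#.. -> #   bit 4 = 1  t=1,i=3
  ...## -> #   bit 3 = 1  t=2,i=12
  ...#. -> .   bit 2 = 0  t=1,i=2
  ....# -> #   bit 1 = 1  t=1,i=8
  ..... -> .   bit 0 = 0  t=1,i=6
  bits 11100101111010110000000110011010 = 3857383834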